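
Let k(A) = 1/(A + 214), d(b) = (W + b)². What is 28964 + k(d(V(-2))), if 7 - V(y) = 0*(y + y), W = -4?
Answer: 6458973/223 ≈ 28964.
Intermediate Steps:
V(y) = 7 (V(y) = 7 - 0*(y + y) = 7 - 0*2*y = 7 - 1*0 = 7 + 0 = 7)
d(b) = (-4 + b)²
k(A) = 1/(214 + A)
28964 + k(d(V(-2))) = 28964 + 1/(214 + (-4 + 7)²) = 28964 + 1/(214 + 3²) = 28964 + 1/(214 + 9) = 28964 + 1/223 = 6458973/223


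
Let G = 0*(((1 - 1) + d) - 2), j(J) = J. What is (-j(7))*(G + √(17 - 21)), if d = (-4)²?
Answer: -14*I ≈ -14.0*I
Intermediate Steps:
d = 16
G = 0 (G = 0*(((1 - 1) + 16) - 2) = 0*((0 + 16) - 2) = 0*(16 - 2) = 0*14 = 0)
(-j(7))*(G + √(17 - 21)) = (-1*7)*(0 + √(17 - 21)) = -7*(0 + √(-4)) = -7*(0 + 2*I) = -14*I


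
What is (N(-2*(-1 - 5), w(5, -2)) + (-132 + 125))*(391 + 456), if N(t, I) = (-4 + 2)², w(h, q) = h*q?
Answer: -2541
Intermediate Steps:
N(t, I) = 4 (N(t, I) = (-2)² = 4)
(N(-2*(-1 - 5), w(5, -2)) + (-132 + 125))*(391 + 456) = (4 + (-132 + 125))*(391 + 456) = (4 - 7)*847 = -3*847 = -2541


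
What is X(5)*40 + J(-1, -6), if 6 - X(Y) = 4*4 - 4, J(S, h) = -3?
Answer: -243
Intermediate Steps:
X(Y) = -6 (X(Y) = 6 - (4*4 - 4) = 6 - (16 - 4) = 6 - 1*12 = 6 - 12 = -6)
X(5)*40 + J(-1, -6) = -6*40 - 3 = -240 - 3 = -243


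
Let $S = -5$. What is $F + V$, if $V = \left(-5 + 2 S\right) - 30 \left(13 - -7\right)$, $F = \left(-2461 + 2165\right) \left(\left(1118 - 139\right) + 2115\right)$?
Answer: $-916439$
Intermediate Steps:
$F = -915824$ ($F = - 296 \left(979 + 2115\right) = \left(-296\right) 3094 = -915824$)
$V = -615$ ($V = \left(-5 + 2 \left(-5\right)\right) - 30 \left(13 - -7\right) = \left(-5 - 10\right) - 30 \left(13 + 7\right) = -15 - 600 = -615$)
$F + V = -915824 - 615 = -916439$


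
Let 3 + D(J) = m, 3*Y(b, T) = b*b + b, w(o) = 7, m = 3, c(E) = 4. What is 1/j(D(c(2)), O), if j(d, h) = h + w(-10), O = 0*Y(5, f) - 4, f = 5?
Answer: ⅓ ≈ 0.33333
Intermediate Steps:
Y(b, T) = b/3 + b²/3 (Y(b, T) = (b*b + b)/3 = (b² + b)/3 = (b + b²)/3 = b/3 + b²/3)
D(J) = 0 (D(J) = -3 + 3 = 0)
O = -4 (O = 0*((⅓)*5*(1 + 5)) - 4 = 0*((⅓)*5*6) - 4 = 0*10 - 4 = 0 - 4 = -4)
j(d, h) = 7 + h (j(d, h) = h + 7 = 7 + h)
1/j(D(c(2)), O) = 1/(7 - 4) = 1/3 = ⅓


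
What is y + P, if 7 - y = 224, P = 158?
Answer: -59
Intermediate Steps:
y = -217 (y = 7 - 1*224 = 7 - 224 = -217)
y + P = -217 + 158 = -59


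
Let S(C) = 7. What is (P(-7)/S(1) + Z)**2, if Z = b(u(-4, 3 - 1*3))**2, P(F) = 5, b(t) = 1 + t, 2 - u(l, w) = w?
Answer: 4624/49 ≈ 94.367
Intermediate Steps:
u(l, w) = 2 - w
Z = 9 (Z = (1 + (2 - (3 - 1*3)))**2 = (1 + (2 - (3 - 3)))**2 = (1 + (2 - 1*0))**2 = (1 + (2 + 0))**2 = (1 + 2)**2 = 3**2 = 9)
(P(-7)/S(1) + Z)**2 = (5/7 + 9)**2 = (68/7)**2 = 4624/49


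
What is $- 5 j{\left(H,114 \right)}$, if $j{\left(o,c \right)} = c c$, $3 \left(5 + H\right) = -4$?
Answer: $-64980$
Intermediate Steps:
$H = - \frac{19}{3}$ ($H = -5 + \frac{1}{3} \left(-4\right) = -5 - \frac{4}{3} = - \frac{19}{3} \approx -6.3333$)
$j{\left(o,c \right)} = c^{2}$
$- 5 j{\left(H,114 \right)} = - 5 \cdot 114^{2} = \left(-5\right) 12996 = -64980$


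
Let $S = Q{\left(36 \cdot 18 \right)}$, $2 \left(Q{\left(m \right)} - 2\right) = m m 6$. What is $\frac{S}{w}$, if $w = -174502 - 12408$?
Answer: $- \frac{629857}{93455} \approx -6.7397$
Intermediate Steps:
$Q{\left(m \right)} = 2 + 3 m^{2}$ ($Q{\left(m \right)} = 2 + \frac{m m 6}{2} = 2 + \frac{m^{2} \cdot 6}{2} = 2 + \frac{6 m^{2}}{2} = 2 + 3 m^{2}$)
$w = -186910$
$S = 1259714$ ($S = 2 + 3 \left(36 \cdot 18\right)^{2} = 2 + 3 \cdot 648^{2} = 2 + 3 \cdot 419904 = 2 + 1259712 = 1259714$)
$\frac{S}{w} = \frac{1259714}{-186910} = 1259714 \left(- \frac{1}{186910}\right) = - \frac{629857}{93455}$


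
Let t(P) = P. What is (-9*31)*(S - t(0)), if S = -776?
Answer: 216504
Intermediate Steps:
(-9*31)*(S - t(0)) = (-9*31)*(-776 - 1*0) = -279*(-776 + 0) = -279*(-776) = 216504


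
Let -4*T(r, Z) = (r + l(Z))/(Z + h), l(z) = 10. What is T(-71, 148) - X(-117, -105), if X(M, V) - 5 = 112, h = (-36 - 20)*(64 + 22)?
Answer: -2184685/18672 ≈ -117.00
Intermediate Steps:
h = -4816 (h = -56*86 = -4816)
T(r, Z) = -(10 + r)/(4*(-4816 + Z)) (T(r, Z) = -(r + 10)/(4*(Z - 4816)) = -(10 + r)/(4*(-4816 + Z)))
X(M, V) = 117 (X(M, V) = 5 + 112 = 117)
T(-71, 148) - X(-117, -105) = (-10 - 1*(-71))/(4*(-4816 + 148)) - 1*117 = (1/4)*(-10 + 71)/(-4668) - 117 = (1/4)*(-1/4668)*61 - 117 = -61/18672 - 117 = -2184685/18672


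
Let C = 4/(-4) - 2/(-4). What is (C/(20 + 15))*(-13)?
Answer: 13/70 ≈ 0.18571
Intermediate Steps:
C = -½ (C = 4*(-¼) - 2*(-¼) = -1 + ½ = -½ ≈ -0.50000)
(C/(20 + 15))*(-13) = (-½/(20 + 15))*(-13) = (-½/35)*(-13) = ((1/35)*(-½))*(-13) = -1/70*(-13) = 13/70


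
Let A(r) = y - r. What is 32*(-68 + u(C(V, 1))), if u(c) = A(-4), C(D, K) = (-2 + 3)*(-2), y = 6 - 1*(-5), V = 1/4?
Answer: -1696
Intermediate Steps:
V = ¼ ≈ 0.25000
y = 11 (y = 6 + 5 = 11)
A(r) = 11 - r
C(D, K) = -2 (C(D, K) = 1*(-2) = -2)
u(c) = 15 (u(c) = 11 - 1*(-4) = 11 + 4 = 15)
32*(-68 + u(C(V, 1))) = 32*(-68 + 15) = 32*(-53) = -1696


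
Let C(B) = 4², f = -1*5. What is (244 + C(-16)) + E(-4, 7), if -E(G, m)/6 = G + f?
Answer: 314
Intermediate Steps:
f = -5
E(G, m) = 30 - 6*G (E(G, m) = -6*(G - 5) = -6*(-5 + G) = 30 - 6*G)
C(B) = 16
(244 + C(-16)) + E(-4, 7) = (244 + 16) + (30 - 6*(-4)) = 260 + (30 + 24) = 260 + 54 = 314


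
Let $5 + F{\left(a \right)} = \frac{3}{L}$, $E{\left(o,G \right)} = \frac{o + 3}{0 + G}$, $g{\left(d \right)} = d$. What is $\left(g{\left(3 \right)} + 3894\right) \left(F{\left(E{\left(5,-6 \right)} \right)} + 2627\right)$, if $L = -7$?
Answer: $\frac{71513847}{7} \approx 1.0216 \cdot 10^{7}$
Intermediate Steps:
$E{\left(o,G \right)} = \frac{3 + o}{G}$
$F{\left(a \right)} = - \frac{38}{7}$ ($F{\left(a \right)} = -5 + \frac{3}{-7} = -5 + 3 \left(- \frac{1}{7}\right) = -5 - \frac{3}{7} = - \frac{38}{7}$)
$\left(g{\left(3 \right)} + 3894\right) \left(F{\left(E{\left(5,-6 \right)} \right)} + 2627\right) = \left(3 + 3894\right) \left(- \frac{38}{7} + 2627\right) = 3897 \cdot \frac{18351}{7} = \frac{71513847}{7}$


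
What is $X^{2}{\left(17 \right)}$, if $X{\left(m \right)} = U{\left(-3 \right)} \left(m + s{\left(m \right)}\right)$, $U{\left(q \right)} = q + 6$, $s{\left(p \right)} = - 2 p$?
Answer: $2601$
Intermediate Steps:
$U{\left(q \right)} = 6 + q$
$X{\left(m \right)} = - 3 m$ ($X{\left(m \right)} = \left(6 - 3\right) \left(m - 2 m\right) = 3 \left(- m\right) = - 3 m$)
$X^{2}{\left(17 \right)} = \left(\left(-3\right) 17\right)^{2} = \left(-51\right)^{2} = 2601$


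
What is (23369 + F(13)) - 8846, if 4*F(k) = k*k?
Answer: 58261/4 ≈ 14565.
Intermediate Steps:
F(k) = k²/4 (F(k) = (k*k)/4 = k²/4)
(23369 + F(13)) - 8846 = (23369 + (¼)*13²) - 8846 = (23369 + (¼)*169) - 8846 = (23369 + 169/4) - 8846 = 93645/4 - 8846 = 58261/4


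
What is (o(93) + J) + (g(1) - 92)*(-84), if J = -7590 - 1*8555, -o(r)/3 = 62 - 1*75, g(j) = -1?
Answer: -8294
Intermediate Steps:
o(r) = 39 (o(r) = -3*(62 - 1*75) = -3*(62 - 75) = -3*(-13) = 39)
J = -16145 (J = -7590 - 8555 = -16145)
(o(93) + J) + (g(1) - 92)*(-84) = (39 - 16145) + (-1 - 92)*(-84) = -16106 - 93*(-84) = -16106 + 7812 = -8294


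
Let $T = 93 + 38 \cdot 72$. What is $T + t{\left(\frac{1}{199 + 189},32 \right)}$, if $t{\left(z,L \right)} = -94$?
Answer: $2735$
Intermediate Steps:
$T = 2829$ ($T = 93 + 2736 = 2829$)
$T + t{\left(\frac{1}{199 + 189},32 \right)} = 2829 - 94 = 2735$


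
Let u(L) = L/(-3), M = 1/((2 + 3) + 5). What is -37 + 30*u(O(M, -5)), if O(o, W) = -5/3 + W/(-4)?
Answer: -197/6 ≈ -32.833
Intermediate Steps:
M = 1/10 (M = 1/(5 + 5) = 1/10 ≈ 0.10000)
O(o, W) = -5/3 - W/4 (O(o, W) = -5*1/3 + W*(-1/4) = -5/3 - W/4)
u(L) = -L/3 (u(L) = L*(-1/3) = -L/3)
-37 + 30*u(O(M, -5)) = -37 + 30*(-(-5/3 - 1/4*(-5))/3) = -37 + 30*(-(-5/3 + 5/4)/3) = -37 + 30*(-1/3*(-5/12)) = -37 + 30*(5/36) = -37 + 25/6 = -197/6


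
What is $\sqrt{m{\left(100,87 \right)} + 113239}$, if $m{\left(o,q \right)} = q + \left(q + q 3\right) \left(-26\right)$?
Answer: $\sqrt{104278} \approx 322.92$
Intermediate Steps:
$m{\left(o,q \right)} = - 103 q$ ($m{\left(o,q \right)} = q + \left(q + 3 q\right) \left(-26\right) = q + 4 q \left(-26\right) = q - 104 q = - 103 q$)
$\sqrt{m{\left(100,87 \right)} + 113239} = \sqrt{\left(-103\right) 87 + 113239} = \sqrt{-8961 + 113239} = \sqrt{104278}$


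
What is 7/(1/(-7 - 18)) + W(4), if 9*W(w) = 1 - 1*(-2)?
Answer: -524/3 ≈ -174.67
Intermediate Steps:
W(w) = ⅓ (W(w) = (1 - 1*(-2))/9 = (1 + 2)/9 = (⅑)*3 = ⅓)
7/(1/(-7 - 18)) + W(4) = 7/(1/(-7 - 18)) + ⅓ = 7/(1/(-25)) + ⅓ = 7/(-1/25) + ⅓ = 7*(-25) + ⅓ = -175 + ⅓ = -524/3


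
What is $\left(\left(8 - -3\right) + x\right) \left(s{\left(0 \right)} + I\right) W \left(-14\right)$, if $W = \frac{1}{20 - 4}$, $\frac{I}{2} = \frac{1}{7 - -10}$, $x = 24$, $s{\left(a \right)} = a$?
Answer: $- \frac{245}{68} \approx -3.6029$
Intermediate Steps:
$I = \frac{2}{17}$ ($I = \frac{2}{7 - -10} = \frac{2}{7 + 10} = \frac{2}{17} \approx 0.11765$)
$W = \frac{1}{16} \approx 0.0625$
$\left(\left(8 - -3\right) + x\right) \left(s{\left(0 \right)} + I\right) W \left(-14\right) = \left(\left(8 - -3\right) + 24\right) \left(0 + \frac{2}{17}\right) \frac{1}{16} \left(-14\right) = \left(\left(8 + 3\right) + 24\right) \frac{2}{17} \cdot \frac{1}{16} \left(-14\right) = \left(11 + 24\right) \frac{2}{17} \cdot \frac{1}{16} \left(-14\right) = 35 \cdot \frac{2}{17} \cdot \frac{1}{16} \left(-14\right) = \frac{70}{17} \cdot \frac{1}{16} \left(-14\right) = \frac{35}{136} \left(-14\right) = - \frac{245}{68}$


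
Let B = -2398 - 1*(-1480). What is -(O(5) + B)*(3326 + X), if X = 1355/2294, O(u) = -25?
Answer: 7196220657/2294 ≈ 3.1370e+6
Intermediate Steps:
B = -918 (B = -2398 + 1480 = -918)
X = 1355/2294 (X = 1355*(1/2294) = 1355/2294 ≈ 0.59067)
-(O(5) + B)*(3326 + X) = -(-25 - 918)*(3326 + 1355/2294) = -(-943)*7631199/2294 = -1*(-7196220657/2294) = 7196220657/2294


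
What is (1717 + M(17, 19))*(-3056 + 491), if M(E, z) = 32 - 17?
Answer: -4442580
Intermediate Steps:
M(E, z) = 15
(1717 + M(17, 19))*(-3056 + 491) = (1717 + 15)*(-3056 + 491) = 1732*(-2565) = -4442580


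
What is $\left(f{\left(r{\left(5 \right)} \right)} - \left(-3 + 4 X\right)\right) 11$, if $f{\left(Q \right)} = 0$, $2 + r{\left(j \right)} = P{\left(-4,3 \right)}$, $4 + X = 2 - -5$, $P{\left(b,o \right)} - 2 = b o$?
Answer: $-99$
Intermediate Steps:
$P{\left(b,o \right)} = 2 + b o$
$X = 3$ ($X = -4 + \left(2 - -5\right) = -4 + \left(2 + 5\right) = -4 + 7 = 3$)
$r{\left(j \right)} = -12$ ($r{\left(j \right)} = -2 + \left(2 - 12\right) = -2 - 10 = -12$)
$\left(f{\left(r{\left(5 \right)} \right)} - \left(-3 + 4 X\right)\right) 11 = \left(0 + \left(\left(-4\right) 3 + 3\right)\right) 11 = \left(0 + \left(-12 + 3\right)\right) 11 = \left(0 - 9\right) 11 = \left(-9\right) 11 = -99$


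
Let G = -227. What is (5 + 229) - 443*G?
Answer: 100795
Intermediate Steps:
(5 + 229) - 443*G = (5 + 229) - 443*(-227) = 234 + 100561 = 100795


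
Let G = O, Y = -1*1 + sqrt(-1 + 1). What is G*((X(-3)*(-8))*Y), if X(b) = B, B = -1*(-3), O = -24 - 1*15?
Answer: -936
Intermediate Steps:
O = -39 (O = -24 - 15 = -39)
Y = -1 (Y = -1 + sqrt(0) = -1 + 0 = -1)
B = 3
G = -39
X(b) = 3
G*((X(-3)*(-8))*Y) = -39*3*(-8)*(-1) = -(-936)*(-1) = -39*24 = -936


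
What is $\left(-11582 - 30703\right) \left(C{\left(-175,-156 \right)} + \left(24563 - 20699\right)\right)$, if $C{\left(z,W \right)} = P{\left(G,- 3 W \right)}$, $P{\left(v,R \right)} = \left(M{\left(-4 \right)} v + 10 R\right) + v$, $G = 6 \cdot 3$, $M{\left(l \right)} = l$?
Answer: $-358999650$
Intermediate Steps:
$G = 18$
$P{\left(v,R \right)} = - 3 v + 10 R$ ($P{\left(v,R \right)} = \left(- 4 v + 10 R\right) + v = - 3 v + 10 R$)
$C{\left(z,W \right)} = -54 - 30 W$ ($C{\left(z,W \right)} = \left(-3\right) 18 + 10 \left(- 3 W\right) = -54 - 30 W$)
$\left(-11582 - 30703\right) \left(C{\left(-175,-156 \right)} + \left(24563 - 20699\right)\right) = \left(-11582 - 30703\right) \left(\left(-54 - -4680\right) + \left(24563 - 20699\right)\right) = - 42285 \left(\left(-54 + 4680\right) + 3864\right) = - 42285 \left(4626 + 3864\right) = \left(-42285\right) 8490 = -358999650$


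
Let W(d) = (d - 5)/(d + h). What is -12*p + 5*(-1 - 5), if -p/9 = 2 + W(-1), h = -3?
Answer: 348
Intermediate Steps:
W(d) = (-5 + d)/(-3 + d) (W(d) = (d - 5)/(d - 3) = (-5 + d)/(-3 + d))
p = -63/2 (p = -9*(2 + (-5 - 1)/(-3 - 1)) = -9*(2 - 6/(-4)) = -9*(2 - 1/4*(-6)) = -9*(2 + 3/2) = -9*7/2 = -63/2 ≈ -31.500)
-12*p + 5*(-1 - 5) = -12*(-63/2) + 5*(-1 - 5) = 378 + 5*(-6) = 378 - 30 = 348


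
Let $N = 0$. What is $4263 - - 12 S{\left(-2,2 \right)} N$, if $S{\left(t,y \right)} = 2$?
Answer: $4263$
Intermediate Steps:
$4263 - - 12 S{\left(-2,2 \right)} N = 4263 - \left(-12\right) 2 \cdot 0 = 4263 - \left(-24\right) 0 = 4263 - 0 = 4263 + 0 = 4263$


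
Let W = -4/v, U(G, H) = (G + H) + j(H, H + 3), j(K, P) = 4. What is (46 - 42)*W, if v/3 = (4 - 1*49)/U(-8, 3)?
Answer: -16/135 ≈ -0.11852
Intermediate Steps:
U(G, H) = 4 + G + H (U(G, H) = (G + H) + 4 = 4 + G + H)
v = 135 (v = 3*((4 - 1*49)/(4 - 8 + 3)) = 3*((4 - 49)/(-1)) = 3*(-45*(-1)) = 3*45 = 135)
W = -4/135 ≈ -0.029630
(46 - 42)*W = (46 - 42)*(-4/135) = 4*(-4/135) = -16/135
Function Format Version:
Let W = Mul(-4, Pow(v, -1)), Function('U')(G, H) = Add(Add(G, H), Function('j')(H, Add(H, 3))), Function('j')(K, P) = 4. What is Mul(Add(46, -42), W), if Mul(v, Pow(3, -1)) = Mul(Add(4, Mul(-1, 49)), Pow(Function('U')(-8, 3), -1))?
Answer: Rational(-16, 135) ≈ -0.11852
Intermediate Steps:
Function('U')(G, H) = Add(4, G, H) (Function('U')(G, H) = Add(Add(G, H), 4) = Add(4, G, H))
v = 135 (v = Mul(3, Mul(Add(4, Mul(-1, 49)), Pow(Add(4, -8, 3), -1))) = Mul(3, Mul(Add(4, -49), Pow(-1, -1))) = Mul(3, Mul(-45, -1)) = Mul(3, 45) = 135)
W = Rational(-4, 135) (W = Mul(-4, Pow(135, -1)) = Mul(-4, Rational(1, 135)) = Rational(-4, 135) ≈ -0.029630)
Mul(Add(46, -42), W) = Mul(Add(46, -42), Rational(-4, 135)) = Mul(4, Rational(-4, 135)) = Rational(-16, 135)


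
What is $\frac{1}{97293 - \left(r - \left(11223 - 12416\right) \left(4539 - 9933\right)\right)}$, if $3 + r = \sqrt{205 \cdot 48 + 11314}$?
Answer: $\frac{3266169}{21335719862545} + \frac{\sqrt{21154}}{42671439725090} \approx 1.5309 \cdot 10^{-7}$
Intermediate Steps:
$r = -3 + \sqrt{21154}$ ($r = -3 + \sqrt{205 \cdot 48 + 11314} = -3 + \sqrt{9840 + 11314} = -3 + \sqrt{21154} \approx 142.44$)
$\frac{1}{97293 - \left(r - \left(11223 - 12416\right) \left(4539 - 9933\right)\right)} = \frac{1}{97293 - \left(-3 + \sqrt{21154} - \left(11223 - 12416\right) \left(4539 - 9933\right)\right)} = \frac{1}{97293 + \left(\left(-1193\right) \left(-5394\right) + \left(3 - \sqrt{21154}\right)\right)} = \frac{1}{97293 + \left(6435042 + \left(3 - \sqrt{21154}\right)\right)} = \frac{1}{97293 + \left(6435045 - \sqrt{21154}\right)} = \frac{1}{6532338 - \sqrt{21154}}$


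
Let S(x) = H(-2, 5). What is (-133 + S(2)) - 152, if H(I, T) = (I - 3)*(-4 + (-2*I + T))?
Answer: -310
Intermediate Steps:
H(I, T) = (-3 + I)*(-4 + T - 2*I) (H(I, T) = (-3 + I)*(-4 + (T - 2*I)) = (-3 + I)*(-4 + T - 2*I))
S(x) = -25 (S(x) = 12 - 3*5 - 2*(-2)² + 2*(-2) - 2*5 = 12 - 15 - 2*4 - 4 - 10 = 12 - 15 - 8 - 4 - 10 = -25)
(-133 + S(2)) - 152 = (-133 - 25) - 152 = -158 - 152 = -310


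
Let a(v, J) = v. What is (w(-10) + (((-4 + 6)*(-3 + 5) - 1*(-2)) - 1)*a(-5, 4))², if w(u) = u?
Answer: 1225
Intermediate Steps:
(w(-10) + (((-4 + 6)*(-3 + 5) - 1*(-2)) - 1)*a(-5, 4))² = (-10 + (((-4 + 6)*(-3 + 5) - 1*(-2)) - 1)*(-5))² = (-10 + ((2*2 + 2) - 1)*(-5))² = (-10 + ((4 + 2) - 1)*(-5))² = (-10 + (6 - 1)*(-5))² = (-10 + 5*(-5))² = (-10 - 25)² = (-35)² = 1225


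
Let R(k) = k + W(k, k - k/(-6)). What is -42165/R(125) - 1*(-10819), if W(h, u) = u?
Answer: 3465577/325 ≈ 10663.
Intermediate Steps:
R(k) = 13*k/6 (R(k) = k + (k - k/(-6)) = k + (k - k*(-1)/6) = k + (k - (-1)*k/6) = k + (k + k/6) = k + 7*k/6 = 13*k/6)
-42165/R(125) - 1*(-10819) = -42165/((13/6)*125) - 1*(-10819) = -42165/1625/6 + 10819 = -42165*6/1625 + 10819 = -50598/325 + 10819 = 3465577/325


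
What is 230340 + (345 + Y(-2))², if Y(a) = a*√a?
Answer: 349357 - 1380*I*√2 ≈ 3.4936e+5 - 1951.6*I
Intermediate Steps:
Y(a) = a^(3/2)
230340 + (345 + Y(-2))² = 230340 + (345 + (-2)^(3/2))² = 230340 + (345 - 2*I*√2)²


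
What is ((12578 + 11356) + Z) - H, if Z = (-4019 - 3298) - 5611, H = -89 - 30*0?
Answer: 11095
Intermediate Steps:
H = -89 (H = -89 + 0 = -89)
Z = -12928 (Z = -7317 - 5611 = -12928)
((12578 + 11356) + Z) - H = ((12578 + 11356) - 12928) - 1*(-89) = (23934 - 12928) + 89 = 11006 + 89 = 11095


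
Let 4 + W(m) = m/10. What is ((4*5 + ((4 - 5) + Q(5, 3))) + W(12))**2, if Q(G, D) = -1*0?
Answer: 6561/25 ≈ 262.44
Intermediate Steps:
W(m) = -4 + m/10
Q(G, D) = 0
((4*5 + ((4 - 5) + Q(5, 3))) + W(12))**2 = ((4*5 + ((4 - 5) + 0)) + (-4 + (1/10)*12))**2 = ((20 + (-1 + 0)) + (-4 + 6/5))**2 = ((20 - 1) - 14/5)**2 = (19 - 14/5)**2 = (81/5)**2 = 6561/25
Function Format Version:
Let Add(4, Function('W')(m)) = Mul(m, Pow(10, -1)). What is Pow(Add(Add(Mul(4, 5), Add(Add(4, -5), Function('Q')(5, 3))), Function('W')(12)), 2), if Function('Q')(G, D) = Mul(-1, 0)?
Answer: Rational(6561, 25) ≈ 262.44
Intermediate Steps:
Function('W')(m) = Add(-4, Mul(Rational(1, 10), m)) (Function('W')(m) = Add(-4, Mul(m, Pow(10, -1))) = Add(-4, Mul(m, Rational(1, 10))) = Add(-4, Mul(Rational(1, 10), m)))
Function('Q')(G, D) = 0
Pow(Add(Add(Mul(4, 5), Add(Add(4, -5), Function('Q')(5, 3))), Function('W')(12)), 2) = Pow(Add(Add(Mul(4, 5), Add(Add(4, -5), 0)), Add(-4, Mul(Rational(1, 10), 12))), 2) = Pow(Add(Add(20, Add(-1, 0)), Add(-4, Rational(6, 5))), 2) = Pow(Add(Add(20, -1), Rational(-14, 5)), 2) = Pow(Add(19, Rational(-14, 5)), 2) = Pow(Rational(81, 5), 2) = Rational(6561, 25)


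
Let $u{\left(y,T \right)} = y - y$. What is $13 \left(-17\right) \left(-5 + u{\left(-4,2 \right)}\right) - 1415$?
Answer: $-310$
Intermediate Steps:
$u{\left(y,T \right)} = 0$
$13 \left(-17\right) \left(-5 + u{\left(-4,2 \right)}\right) - 1415 = 13 \left(-17\right) \left(-5 + 0\right) - 1415 = \left(-221\right) \left(-5\right) - 1415 = 1105 - 1415 = -310$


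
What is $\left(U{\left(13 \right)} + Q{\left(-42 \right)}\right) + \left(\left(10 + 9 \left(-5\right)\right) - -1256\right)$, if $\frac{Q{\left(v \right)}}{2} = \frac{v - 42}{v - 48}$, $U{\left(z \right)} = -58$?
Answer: $\frac{17473}{15} \approx 1164.9$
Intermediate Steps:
$Q{\left(v \right)} = \frac{2 \left(-42 + v\right)}{-48 + v}$ ($Q{\left(v \right)} = 2 \frac{v - 42}{v - 48} = 2 \frac{-42 + v}{-48 + v} = \frac{2 \left(-42 + v\right)}{-48 + v}$)
$\left(U{\left(13 \right)} + Q{\left(-42 \right)}\right) + \left(\left(10 + 9 \left(-5\right)\right) - -1256\right) = \left(-58 + \frac{2 \left(-42 - 42\right)}{-48 - 42}\right) + \left(\left(10 + 9 \left(-5\right)\right) - -1256\right) = \left(-58 + 2 \frac{1}{-90} \left(-84\right)\right) + \left(\left(10 - 45\right) + 1256\right) = \left(-58 + 2 \left(- \frac{1}{90}\right) \left(-84\right)\right) + \left(-35 + 1256\right) = \left(-58 + \frac{28}{15}\right) + 1221 = - \frac{842}{15} + 1221 = \frac{17473}{15}$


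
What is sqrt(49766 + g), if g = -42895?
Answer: sqrt(6871) ≈ 82.891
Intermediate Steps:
sqrt(49766 + g) = sqrt(49766 - 42895) = sqrt(6871)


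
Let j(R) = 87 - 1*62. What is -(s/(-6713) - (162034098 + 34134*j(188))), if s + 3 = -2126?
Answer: 1093463436295/6713 ≈ 1.6289e+8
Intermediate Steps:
s = -2129 (s = -3 - 2126 = -2129)
j(R) = 25 (j(R) = 87 - 62 = 25)
-(s/(-6713) - (162034098 + 34134*j(188))) = -(-2129/(-6713) - 34134/(1/(4747 + 25))) = -(-2129*(-1/6713) - 34134/(1/4772)) = -(2129/6713 - 34134/1/4772) = -(2129/6713 - 34134*4772) = -(2129/6713 - 162887448) = -1*(-1093463436295/6713) = 1093463436295/6713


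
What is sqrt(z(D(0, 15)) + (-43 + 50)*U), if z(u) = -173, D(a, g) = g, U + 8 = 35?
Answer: 4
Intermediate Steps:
U = 27 (U = -8 + 35 = 27)
sqrt(z(D(0, 15)) + (-43 + 50)*U) = sqrt(-173 + (-43 + 50)*27) = sqrt(-173 + 7*27) = sqrt(-173 + 189) = sqrt(16) = 4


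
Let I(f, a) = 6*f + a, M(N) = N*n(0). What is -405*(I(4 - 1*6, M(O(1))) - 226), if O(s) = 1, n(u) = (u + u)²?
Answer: 96390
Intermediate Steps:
n(u) = 4*u² (n(u) = (2*u)² = 4*u²)
M(N) = 0 (M(N) = N*(4*0²) = N*(4*0) = N*0 = 0)
I(f, a) = a + 6*f
-405*(I(4 - 1*6, M(O(1))) - 226) = -405*((0 + 6*(4 - 1*6)) - 226) = -405*((0 + 6*(4 - 6)) - 226) = -405*((0 + 6*(-2)) - 226) = -405*((0 - 12) - 226) = -405*(-12 - 226) = -405*(-238) = 96390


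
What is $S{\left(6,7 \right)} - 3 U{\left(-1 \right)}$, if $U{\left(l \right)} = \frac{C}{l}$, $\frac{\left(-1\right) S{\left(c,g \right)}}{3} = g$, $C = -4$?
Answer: $-33$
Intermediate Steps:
$S{\left(c,g \right)} = - 3 g$
$U{\left(l \right)} = - \frac{4}{l}$
$S{\left(6,7 \right)} - 3 U{\left(-1 \right)} = \left(-3\right) 7 - 3 \left(- \frac{4}{-1}\right) = -21 - 3 \left(\left(-4\right) \left(-1\right)\right) = -21 - 12 = -33$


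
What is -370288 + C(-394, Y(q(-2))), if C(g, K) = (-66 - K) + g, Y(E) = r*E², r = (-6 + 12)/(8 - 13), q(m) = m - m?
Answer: -370748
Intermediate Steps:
q(m) = 0
r = -6/5 (r = 6/(-5) = 6*(-⅕) = -6/5 ≈ -1.2000)
Y(E) = -6*E²/5
C(g, K) = -66 + g - K
-370288 + C(-394, Y(q(-2))) = -370288 + (-66 - 394 - (-6)*0²/5) = -370288 + (-66 - 394 - (-6)*0/5) = -370288 + (-66 - 394 - 1*0) = -370288 + (-66 - 394 + 0) = -370288 - 460 = -370748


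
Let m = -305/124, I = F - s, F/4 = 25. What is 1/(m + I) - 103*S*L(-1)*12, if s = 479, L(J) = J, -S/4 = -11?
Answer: 2572417460/47301 ≈ 54384.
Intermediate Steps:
S = 44 (S = -4*(-11) = 44)
F = 100 (F = 4*25 = 100)
I = -379 (I = 100 - 1*479 = 100 - 479 = -379)
m = -305/124 (m = -305*1/124 = -305/124 ≈ -2.4597)
1/(m + I) - 103*S*L(-1)*12 = 1/(-305/124 - 379) - 103*44*(-1)*12 = 1/(-47301/124) - (-4532)*12 = -124/47301 - 103*(-528) = -124/47301 + 54384 = 2572417460/47301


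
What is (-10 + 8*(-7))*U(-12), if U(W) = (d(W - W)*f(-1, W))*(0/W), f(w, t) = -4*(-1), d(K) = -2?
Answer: 0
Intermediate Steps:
f(w, t) = 4
U(W) = 0 (U(W) = (-2*4)*(0/W) = -8*0 = 0)
(-10 + 8*(-7))*U(-12) = (-10 + 8*(-7))*0 = (-10 - 56)*0 = -66*0 = 0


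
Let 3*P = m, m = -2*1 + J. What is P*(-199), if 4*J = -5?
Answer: 2587/12 ≈ 215.58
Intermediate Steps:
J = -5/4 (J = (¼)*(-5) = -5/4 ≈ -1.2500)
m = -13/4 (m = -2*1 - 5/4 = -2 - 5/4 = -13/4 ≈ -3.2500)
P = -13/12 (P = (⅓)*(-13/4) = -13/12 ≈ -1.0833)
P*(-199) = -13/12*(-199) = 2587/12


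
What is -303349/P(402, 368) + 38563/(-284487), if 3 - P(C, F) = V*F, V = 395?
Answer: 11527634996/5907453837 ≈ 1.9514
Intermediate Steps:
P(C, F) = 3 - 395*F
-303349/P(402, 368) + 38563/(-284487) = -303349/(3 - 395*368) + 38563/(-284487) = -303349/(3 - 145360) + 38563*(-1/284487) = -303349/(-145357) - 5509/40641 = -303349*(-1/145357) - 5509/40641 = 303349/145357 - 5509/40641 = 11527634996/5907453837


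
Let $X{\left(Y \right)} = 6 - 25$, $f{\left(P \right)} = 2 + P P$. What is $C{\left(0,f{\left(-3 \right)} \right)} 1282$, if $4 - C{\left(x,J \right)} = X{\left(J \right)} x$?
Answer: $5128$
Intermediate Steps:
$f{\left(P \right)} = 2 + P^{2}$
$X{\left(Y \right)} = -19$ ($X{\left(Y \right)} = 6 - 25 = -19$)
$C{\left(x,J \right)} = 4 + 19 x$ ($C{\left(x,J \right)} = 4 - - 19 x = 4 + 19 x$)
$C{\left(0,f{\left(-3 \right)} \right)} 1282 = \left(4 + 19 \cdot 0\right) 1282 = \left(4 + 0\right) 1282 = 4 \cdot 1282 = 5128$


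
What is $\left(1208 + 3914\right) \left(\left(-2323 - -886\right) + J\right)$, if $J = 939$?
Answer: $-2550756$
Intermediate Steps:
$\left(1208 + 3914\right) \left(\left(-2323 - -886\right) + J\right) = \left(1208 + 3914\right) \left(\left(-2323 - -886\right) + 939\right) = 5122 \left(\left(-2323 + 886\right) + 939\right) = 5122 \left(-1437 + 939\right) = 5122 \left(-498\right) = -2550756$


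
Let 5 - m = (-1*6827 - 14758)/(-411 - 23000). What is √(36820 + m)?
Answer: 3*√2242483737710/23411 ≈ 191.90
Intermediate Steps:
m = 95470/23411 (m = 5 - (-1*6827 - 14758)/(-411 - 23000) = 5 - (-6827 - 14758)/(-23411) = 5 - (-21585)*(-1)/23411 = 5 - 1*21585/23411 = 5 - 21585/23411 = 95470/23411 ≈ 4.0780)
√(36820 + m) = √(36820 + 95470/23411) = √(862088490/23411) = 3*√2242483737710/23411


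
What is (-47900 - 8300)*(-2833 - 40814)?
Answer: 2452961400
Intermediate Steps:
(-47900 - 8300)*(-2833 - 40814) = -56200*(-43647) = 2452961400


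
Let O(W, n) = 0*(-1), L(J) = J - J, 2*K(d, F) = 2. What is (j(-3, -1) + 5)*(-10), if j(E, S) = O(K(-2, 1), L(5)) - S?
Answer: -60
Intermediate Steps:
K(d, F) = 1 (K(d, F) = (1/2)*2 = 1)
L(J) = 0
O(W, n) = 0
j(E, S) = -S (j(E, S) = 0 - S = -S)
(j(-3, -1) + 5)*(-10) = (-1*(-1) + 5)*(-10) = (1 + 5)*(-10) = 6*(-10) = -60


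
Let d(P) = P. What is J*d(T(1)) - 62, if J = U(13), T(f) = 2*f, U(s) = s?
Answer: -36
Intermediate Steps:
J = 13
J*d(T(1)) - 62 = 13*(2*1) - 62 = 13*2 - 62 = 26 - 62 = -36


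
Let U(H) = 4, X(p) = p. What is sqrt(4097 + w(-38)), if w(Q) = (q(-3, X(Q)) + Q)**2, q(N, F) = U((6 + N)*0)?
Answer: sqrt(5253) ≈ 72.478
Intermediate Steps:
q(N, F) = 4
w(Q) = (4 + Q)**2
sqrt(4097 + w(-38)) = sqrt(4097 + (4 - 38)**2) = sqrt(4097 + (-34)**2) = sqrt(4097 + 1156) = sqrt(5253)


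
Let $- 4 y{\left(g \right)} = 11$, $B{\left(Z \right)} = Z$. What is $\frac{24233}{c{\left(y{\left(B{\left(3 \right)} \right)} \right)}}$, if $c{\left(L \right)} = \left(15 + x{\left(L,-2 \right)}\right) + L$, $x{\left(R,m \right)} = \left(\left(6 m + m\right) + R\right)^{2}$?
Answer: $\frac{387728}{4685} \approx 82.759$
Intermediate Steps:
$x{\left(R,m \right)} = \left(R + 7 m\right)^{2}$ ($x{\left(R,m \right)} = \left(7 m + R\right)^{2} = \left(R + 7 m\right)^{2}$)
$y{\left(g \right)} = - \frac{11}{4}$ ($y{\left(g \right)} = \left(- \frac{1}{4}\right) 11 = - \frac{11}{4}$)
$c{\left(L \right)} = 15 + L + \left(-14 + L\right)^{2}$ ($c{\left(L \right)} = \left(15 + \left(L + 7 \left(-2\right)\right)^{2}\right) + L = \left(15 + \left(L - 14\right)^{2}\right) + L = \left(15 + \left(-14 + L\right)^{2}\right) + L = 15 + L + \left(-14 + L\right)^{2}$)
$\frac{24233}{c{\left(y{\left(B{\left(3 \right)} \right)} \right)}} = \frac{24233}{15 - \frac{11}{4} + \left(-14 - \frac{11}{4}\right)^{2}} = \frac{24233}{15 - \frac{11}{4} + \left(- \frac{67}{4}\right)^{2}} = \frac{24233}{15 - \frac{11}{4} + \frac{4489}{16}} = \frac{24233}{\frac{4685}{16}} = 24233 \cdot \frac{16}{4685} = \frac{387728}{4685}$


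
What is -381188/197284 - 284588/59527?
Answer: -19708909267/2935931167 ≈ -6.7130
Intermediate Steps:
-381188/197284 - 284588/59527 = -381188*1/197284 - 284588*1/59527 = -95297/49321 - 284588/59527 = -19708909267/2935931167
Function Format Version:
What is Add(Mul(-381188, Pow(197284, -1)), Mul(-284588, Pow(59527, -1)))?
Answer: Rational(-19708909267, 2935931167) ≈ -6.7130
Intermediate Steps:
Add(Mul(-381188, Pow(197284, -1)), Mul(-284588, Pow(59527, -1))) = Add(Mul(-381188, Rational(1, 197284)), Mul(-284588, Rational(1, 59527))) = Add(Rational(-95297, 49321), Rational(-284588, 59527)) = Rational(-19708909267, 2935931167)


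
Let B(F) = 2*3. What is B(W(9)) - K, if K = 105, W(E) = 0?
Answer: -99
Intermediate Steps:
B(F) = 6
B(W(9)) - K = 6 - 1*105 = 6 - 105 = -99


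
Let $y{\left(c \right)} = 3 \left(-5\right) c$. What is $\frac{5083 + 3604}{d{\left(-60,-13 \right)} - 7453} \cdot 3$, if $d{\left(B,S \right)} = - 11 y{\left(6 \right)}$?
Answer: $- \frac{26061}{6463} \approx -4.0323$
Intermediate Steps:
$y{\left(c \right)} = - 15 c$
$d{\left(B,S \right)} = 990$ ($d{\left(B,S \right)} = - 11 \left(\left(-15\right) 6\right) = \left(-11\right) \left(-90\right) = 990$)
$\frac{5083 + 3604}{d{\left(-60,-13 \right)} - 7453} \cdot 3 = \frac{5083 + 3604}{990 - 7453} \cdot 3 = \frac{8687}{-6463} \cdot 3 = 8687 \left(- \frac{1}{6463}\right) 3 = \left(- \frac{8687}{6463}\right) 3 = - \frac{26061}{6463}$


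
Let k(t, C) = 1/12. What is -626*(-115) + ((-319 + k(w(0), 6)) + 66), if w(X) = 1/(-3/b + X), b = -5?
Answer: 860845/12 ≈ 71737.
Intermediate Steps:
w(X) = 1/(3/5 + X) (w(X) = 1/(-3/(-5) + X) = 1/(-3*(-1/5) + X) = 1/(3/5 + X))
k(t, C) = 1/12
-626*(-115) + ((-319 + k(w(0), 6)) + 66) = -626*(-115) + ((-319 + 1/12) + 66) = 71990 + (-3827/12 + 66) = 71990 - 3035/12 = 860845/12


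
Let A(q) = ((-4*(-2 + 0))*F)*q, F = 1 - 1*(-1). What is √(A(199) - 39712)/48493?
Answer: 4*I*√2283/48493 ≈ 0.0039413*I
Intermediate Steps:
F = 2 (F = 1 + 1 = 2)
A(q) = 16*q (A(q) = (-4*(-2 + 0)*2)*q = (-4*(-2)*2)*q = (8*2)*q = 16*q)
√(A(199) - 39712)/48493 = √(16*199 - 39712)/48493 = √(3184 - 39712)*(1/48493) = √(-36528)*(1/48493) = (4*I*√2283)*(1/48493) = 4*I*√2283/48493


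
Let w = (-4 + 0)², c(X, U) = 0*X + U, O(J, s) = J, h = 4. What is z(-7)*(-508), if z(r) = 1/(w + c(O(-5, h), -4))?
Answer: -127/3 ≈ -42.333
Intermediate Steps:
c(X, U) = U (c(X, U) = 0 + U = U)
w = 16 (w = (-4)² = 16)
z(r) = 1/12 (z(r) = 1/(16 - 4) = 1/12)
z(-7)*(-508) = (1/12)*(-508) = -127/3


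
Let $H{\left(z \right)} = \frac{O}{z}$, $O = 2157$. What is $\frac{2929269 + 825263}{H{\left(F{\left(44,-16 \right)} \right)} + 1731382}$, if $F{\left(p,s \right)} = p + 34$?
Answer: $\frac{97617832}{45016651} \approx 2.1685$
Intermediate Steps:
$F{\left(p,s \right)} = 34 + p$
$H{\left(z \right)} = \frac{2157}{z}$
$\frac{2929269 + 825263}{H{\left(F{\left(44,-16 \right)} \right)} + 1731382} = \frac{2929269 + 825263}{\frac{2157}{34 + 44} + 1731382} = \frac{3754532}{\frac{2157}{78} + 1731382} = \frac{3754532}{2157 \cdot \frac{1}{78} + 1731382} = \frac{3754532}{\frac{719}{26} + 1731382} = \frac{3754532}{\frac{45016651}{26}} = 3754532 \cdot \frac{26}{45016651} = \frac{97617832}{45016651}$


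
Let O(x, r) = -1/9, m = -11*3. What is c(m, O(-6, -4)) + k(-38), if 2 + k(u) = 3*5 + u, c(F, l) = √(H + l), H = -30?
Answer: -25 + I*√271/3 ≈ -25.0 + 5.4874*I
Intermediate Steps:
m = -33
O(x, r) = -⅑ (O(x, r) = -1*⅑ = -⅑)
c(F, l) = √(-30 + l)
k(u) = 13 + u (k(u) = -2 + (3*5 + u) = -2 + (15 + u) = 13 + u)
c(m, O(-6, -4)) + k(-38) = √(-30 - ⅑) + (13 - 38) = √(-271/9) - 25 = I*√271/3 - 25 = -25 + I*√271/3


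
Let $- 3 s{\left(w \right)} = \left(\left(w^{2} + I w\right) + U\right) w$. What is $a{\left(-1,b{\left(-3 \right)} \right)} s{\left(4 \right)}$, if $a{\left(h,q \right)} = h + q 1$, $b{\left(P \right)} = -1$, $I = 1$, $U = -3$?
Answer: $\frac{136}{3} \approx 45.333$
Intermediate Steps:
$a{\left(h,q \right)} = h + q$
$s{\left(w \right)} = - \frac{w \left(-3 + w + w^{2}\right)}{3}$ ($s{\left(w \right)} = - \frac{\left(\left(w^{2} + 1 w\right) - 3\right) w}{3} = - \frac{\left(\left(w^{2} + w\right) - 3\right) w}{3} = - \frac{\left(\left(w + w^{2}\right) - 3\right) w}{3} = - \frac{\left(-3 + w + w^{2}\right) w}{3} = - \frac{w \left(-3 + w + w^{2}\right)}{3}$)
$a{\left(-1,b{\left(-3 \right)} \right)} s{\left(4 \right)} = \left(-1 - 1\right) \frac{1}{3} \cdot 4 \left(3 - 4 - 4^{2}\right) = - 2 \cdot \frac{1}{3} \cdot 4 \left(3 - 4 - 16\right) = - 2 \cdot \frac{1}{3} \cdot 4 \left(-17\right) = \left(-2\right) \left(- \frac{68}{3}\right) = \frac{136}{3}$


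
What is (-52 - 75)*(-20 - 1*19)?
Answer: 4953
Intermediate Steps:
(-52 - 75)*(-20 - 1*19) = -127*(-20 - 19) = -127*(-39) = 4953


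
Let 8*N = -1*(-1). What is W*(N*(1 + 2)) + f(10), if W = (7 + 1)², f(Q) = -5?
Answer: 19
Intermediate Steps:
N = ⅛ (N = (-1*(-1))/8 = (⅛)*1 = ⅛ ≈ 0.12500)
W = 64 (W = 8² = 64)
W*(N*(1 + 2)) + f(10) = 64*((1 + 2)/8) - 5 = 64*((⅛)*3) - 5 = 64*(3/8) - 5 = 24 - 5 = 19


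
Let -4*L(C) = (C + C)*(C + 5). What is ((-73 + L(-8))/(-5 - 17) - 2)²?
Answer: 1681/484 ≈ 3.4731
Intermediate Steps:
L(C) = -C*(5 + C)/2 (L(C) = -(C + C)*(C + 5)/4 = -2*C*(5 + C)/4 = -C*(5 + C)/2)
((-73 + L(-8))/(-5 - 17) - 2)² = ((-73 - ½*(-8)*(5 - 8))/(-5 - 17) - 2)² = ((-73 - ½*(-8)*(-3))/(-22) - 2)² = ((-73 - 12)*(-1/22) - 2)² = (-85*(-1/22) - 2)² = (85/22 - 2)² = (41/22)² = 1681/484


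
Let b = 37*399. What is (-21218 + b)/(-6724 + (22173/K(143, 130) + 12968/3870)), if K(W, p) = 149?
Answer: 1861073325/1894759189 ≈ 0.98222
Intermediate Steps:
b = 14763
(-21218 + b)/(-6724 + (22173/K(143, 130) + 12968/3870)) = (-21218 + 14763)/(-6724 + (22173/149 + 12968/3870)) = -6455/(-6724 + (22173*(1/149) + 12968*(1/3870))) = -6455/(-6724 + (22173/149 + 6484/1935)) = -6455/(-6724 + 43870871/288315) = -6455/(-1894759189/288315) = -6455*(-288315/1894759189) = 1861073325/1894759189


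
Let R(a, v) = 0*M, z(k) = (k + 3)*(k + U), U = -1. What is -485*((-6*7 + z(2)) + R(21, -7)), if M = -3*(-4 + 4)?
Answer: 17945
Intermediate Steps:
M = 0 (M = -3*0 = 0)
z(k) = (-1 + k)*(3 + k) (z(k) = (k + 3)*(k - 1) = (3 + k)*(-1 + k) = (-1 + k)*(3 + k))
R(a, v) = 0 (R(a, v) = 0*0 = 0)
-485*((-6*7 + z(2)) + R(21, -7)) = -485*((-6*7 + (-3 + 2**2 + 2*2)) + 0) = -485*((-42 + (-3 + 4 + 4)) + 0) = -485*((-42 + 5) + 0) = -485*(-37 + 0) = -485*(-37) = 17945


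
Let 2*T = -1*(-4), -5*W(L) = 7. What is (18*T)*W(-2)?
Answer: -252/5 ≈ -50.400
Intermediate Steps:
W(L) = -7/5 (W(L) = -⅕*7 = -7/5)
T = 2 (T = (-1*(-4))/2 = (½)*4 = 2)
(18*T)*W(-2) = (18*2)*(-7/5) = 36*(-7/5) = -252/5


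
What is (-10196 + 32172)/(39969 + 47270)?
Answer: 21976/87239 ≈ 0.25191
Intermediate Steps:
(-10196 + 32172)/(39969 + 47270) = 21976/87239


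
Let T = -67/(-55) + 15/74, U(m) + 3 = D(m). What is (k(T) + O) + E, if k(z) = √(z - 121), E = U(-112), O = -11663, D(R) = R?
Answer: -11778 + I*√1980816090/4070 ≈ -11778.0 + 10.935*I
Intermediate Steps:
U(m) = -3 + m
T = 5783/4070 (T = -67*(-1/55) + 15*(1/74) = 67/55 + 15/74 = 5783/4070 ≈ 1.4209)
E = -115 (E = -3 - 112 = -115)
k(z) = √(-121 + z)
(k(T) + O) + E = (√(-121 + 5783/4070) - 11663) - 115 = (√(-486687/4070) - 11663) - 115 = (I*√1980816090/4070 - 11663) - 115 = (-11663 + I*√1980816090/4070) - 115 = -11778 + I*√1980816090/4070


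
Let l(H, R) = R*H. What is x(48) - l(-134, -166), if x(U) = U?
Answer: -22196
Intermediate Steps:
l(H, R) = H*R
x(48) - l(-134, -166) = 48 - (-134)*(-166) = 48 - 1*22244 = 48 - 22244 = -22196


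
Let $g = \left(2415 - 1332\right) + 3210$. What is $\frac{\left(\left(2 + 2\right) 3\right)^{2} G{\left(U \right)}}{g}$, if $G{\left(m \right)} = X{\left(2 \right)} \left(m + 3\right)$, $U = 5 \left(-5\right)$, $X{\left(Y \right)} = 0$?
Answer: $0$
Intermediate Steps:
$g = 4293$ ($g = 1083 + 3210 = 4293$)
$U = -25$
$G{\left(m \right)} = 0$ ($G{\left(m \right)} = 0 \left(m + 3\right) = 0 \left(3 + m\right) = 0$)
$\frac{\left(\left(2 + 2\right) 3\right)^{2} G{\left(U \right)}}{g} = \frac{\left(\left(2 + 2\right) 3\right)^{2} \cdot 0}{4293} = \left(4 \cdot 3\right)^{2} \cdot 0 \cdot \frac{1}{4293} = 12^{2} \cdot 0 \cdot \frac{1}{4293} = 144 \cdot 0 \cdot \frac{1}{4293} = 0 \cdot \frac{1}{4293} = 0$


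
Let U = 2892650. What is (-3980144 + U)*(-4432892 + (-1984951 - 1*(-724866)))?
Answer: 6191078329638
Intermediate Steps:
(-3980144 + U)*(-4432892 + (-1984951 - 1*(-724866))) = (-3980144 + 2892650)*(-4432892 + (-1984951 - 1*(-724866))) = -1087494*(-4432892 + (-1984951 + 724866)) = -1087494*(-4432892 - 1260085) = -1087494*(-5692977) = 6191078329638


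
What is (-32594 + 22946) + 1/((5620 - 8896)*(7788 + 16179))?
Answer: -757521326017/78515892 ≈ -9648.0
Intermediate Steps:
(-32594 + 22946) + 1/((5620 - 8896)*(7788 + 16179)) = -9648 + 1/(-3276*23967) = -9648 + 1/(-78515892) = -9648 - 1/78515892 = -757521326017/78515892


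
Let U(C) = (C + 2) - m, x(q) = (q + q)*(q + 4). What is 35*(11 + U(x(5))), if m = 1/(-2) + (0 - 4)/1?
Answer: 7525/2 ≈ 3762.5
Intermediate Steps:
x(q) = 2*q*(4 + q) (x(q) = (2*q)*(4 + q) = 2*q*(4 + q))
m = -9/2 (m = 1*(-½) - 4*1 = -½ - 4 = -9/2 ≈ -4.5000)
U(C) = 13/2 + C (U(C) = (C + 2) - 1*(-9/2) = (2 + C) + 9/2 = 13/2 + C)
35*(11 + U(x(5))) = 35*(11 + (13/2 + 2*5*(4 + 5))) = 35*(11 + (13/2 + 2*5*9)) = 35*(11 + (13/2 + 90)) = 35*(11 + 193/2) = 35*(215/2) = 7525/2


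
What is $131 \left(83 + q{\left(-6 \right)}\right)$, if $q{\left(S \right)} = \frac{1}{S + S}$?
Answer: $\frac{130345}{12} \approx 10862.0$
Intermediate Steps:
$q{\left(S \right)} = \frac{1}{2 S}$
$131 \left(83 + q{\left(-6 \right)}\right) = 131 \left(83 + \frac{1}{2 \left(-6\right)}\right) = 131 \left(83 + \frac{1}{2} \left(- \frac{1}{6}\right)\right) = 131 \left(83 - \frac{1}{12}\right) = 131 \cdot \frac{995}{12} = \frac{130345}{12}$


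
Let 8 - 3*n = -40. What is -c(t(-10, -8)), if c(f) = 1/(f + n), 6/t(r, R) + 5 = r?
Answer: -5/78 ≈ -0.064103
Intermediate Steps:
n = 16 (n = 8/3 - 1/3*(-40) = 8/3 + 40/3 = 16)
t(r, R) = 6/(-5 + r)
c(f) = 1/(16 + f) (c(f) = 1/(f + 16) = 1/(16 + f))
-c(t(-10, -8)) = -1/(16 + 6/(-5 - 10)) = -1/(16 + 6/(-15)) = -1/(16 + 6*(-1/15)) = -1/(16 - 2/5) = -1/78/5 = -1*5/78 = -5/78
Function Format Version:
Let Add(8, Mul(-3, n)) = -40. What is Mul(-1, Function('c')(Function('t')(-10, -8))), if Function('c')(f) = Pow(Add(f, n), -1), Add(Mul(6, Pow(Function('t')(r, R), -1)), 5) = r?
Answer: Rational(-5, 78) ≈ -0.064103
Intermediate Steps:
n = 16 (n = Add(Rational(8, 3), Mul(Rational(-1, 3), -40)) = Add(Rational(8, 3), Rational(40, 3)) = 16)
Function('t')(r, R) = Mul(6, Pow(Add(-5, r), -1))
Function('c')(f) = Pow(Add(16, f), -1) (Function('c')(f) = Pow(Add(f, 16), -1) = Pow(Add(16, f), -1))
Mul(-1, Function('c')(Function('t')(-10, -8))) = Mul(-1, Pow(Add(16, Mul(6, Pow(Add(-5, -10), -1))), -1)) = Mul(-1, Pow(Add(16, Mul(6, Pow(-15, -1))), -1)) = Mul(-1, Pow(Add(16, Mul(6, Rational(-1, 15))), -1)) = Mul(-1, Pow(Add(16, Rational(-2, 5)), -1)) = Mul(-1, Pow(Rational(78, 5), -1)) = Mul(-1, Rational(5, 78)) = Rational(-5, 78)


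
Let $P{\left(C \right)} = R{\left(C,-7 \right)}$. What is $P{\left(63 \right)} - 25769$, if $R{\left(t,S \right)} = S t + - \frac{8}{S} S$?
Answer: $-26218$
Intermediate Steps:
$R{\left(t,S \right)} = -8 + S t$ ($R{\left(t,S \right)} = S t - 8 = -8 + S t$)
$P{\left(C \right)} = -8 - 7 C$
$P{\left(63 \right)} - 25769 = \left(-8 - 441\right) - 25769 = -449 - 25769 = -26218$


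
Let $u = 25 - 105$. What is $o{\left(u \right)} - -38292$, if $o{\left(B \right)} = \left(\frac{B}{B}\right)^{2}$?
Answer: $38293$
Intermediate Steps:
$u = -80$
$o{\left(B \right)} = 1$ ($o{\left(B \right)} = 1^{2} = 1$)
$o{\left(u \right)} - -38292 = 1 - -38292 = 1 + 38292 = 38293$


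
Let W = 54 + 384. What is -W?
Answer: -438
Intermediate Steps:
W = 438
-W = -1*438 = -438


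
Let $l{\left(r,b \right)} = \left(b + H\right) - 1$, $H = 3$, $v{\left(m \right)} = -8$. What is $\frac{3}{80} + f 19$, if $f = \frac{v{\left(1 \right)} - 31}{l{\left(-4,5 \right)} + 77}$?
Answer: $- \frac{4919}{560} \approx -8.7839$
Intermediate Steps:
$l{\left(r,b \right)} = 2 + b$ ($l{\left(r,b \right)} = \left(b + 3\right) - 1 = \left(3 + b\right) - 1 = 2 + b$)
$f = - \frac{13}{28}$ ($f = \frac{-8 - 31}{\left(2 + 5\right) + 77} = - \frac{39}{7 + 77} = - \frac{39}{84} = \left(-39\right) \frac{1}{84} = - \frac{13}{28} \approx -0.46429$)
$\frac{3}{80} + f 19 = \frac{3}{80} - \frac{247}{28} = - \frac{4919}{560}$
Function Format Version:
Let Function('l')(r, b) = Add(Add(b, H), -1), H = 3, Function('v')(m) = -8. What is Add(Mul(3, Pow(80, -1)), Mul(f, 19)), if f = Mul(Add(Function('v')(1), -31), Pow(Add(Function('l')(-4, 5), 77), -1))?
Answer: Rational(-4919, 560) ≈ -8.7839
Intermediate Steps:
Function('l')(r, b) = Add(2, b) (Function('l')(r, b) = Add(Add(b, 3), -1) = Add(Add(3, b), -1) = Add(2, b))
f = Rational(-13, 28) (f = Mul(Add(-8, -31), Pow(Add(Add(2, 5), 77), -1)) = Mul(-39, Pow(Add(7, 77), -1)) = Mul(-39, Pow(84, -1)) = Mul(-39, Rational(1, 84)) = Rational(-13, 28) ≈ -0.46429)
Add(Mul(3, Pow(80, -1)), Mul(f, 19)) = Add(Mul(3, Pow(80, -1)), Mul(Rational(-13, 28), 19)) = Add(Mul(3, Rational(1, 80)), Rational(-247, 28)) = Add(Rational(3, 80), Rational(-247, 28)) = Rational(-4919, 560)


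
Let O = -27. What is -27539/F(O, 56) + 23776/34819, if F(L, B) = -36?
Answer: 959736377/1253484 ≈ 765.66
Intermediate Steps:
-27539/F(O, 56) + 23776/34819 = -27539/(-36) + 23776/34819 = -27539*(-1/36) + 23776*(1/34819) = 27539/36 + 23776/34819 = 959736377/1253484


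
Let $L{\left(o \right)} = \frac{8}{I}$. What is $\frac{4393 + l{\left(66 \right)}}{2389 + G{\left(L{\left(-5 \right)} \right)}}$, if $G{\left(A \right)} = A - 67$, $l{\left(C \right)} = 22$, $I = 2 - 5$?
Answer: $\frac{13245}{6958} \approx 1.9036$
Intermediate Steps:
$I = -3$ ($I = 2 - 5 = -3$)
$L{\left(o \right)} = - \frac{8}{3}$ ($L{\left(o \right)} = \frac{8}{-3} = 8 \left(- \frac{1}{3}\right) = - \frac{8}{3}$)
$G{\left(A \right)} = -67 + A$
$\frac{4393 + l{\left(66 \right)}}{2389 + G{\left(L{\left(-5 \right)} \right)}} = \frac{4393 + 22}{2389 - \frac{209}{3}} = \frac{4415}{2389 - \frac{209}{3}} = \frac{4415}{\frac{6958}{3}} = 4415 \cdot \frac{3}{6958} = \frac{13245}{6958}$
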